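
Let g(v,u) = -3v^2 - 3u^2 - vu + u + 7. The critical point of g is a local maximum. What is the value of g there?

248/35

∂g/∂v = -6v - u = 0 and ∂g/∂u = -v - 6u + 1 = 0, so (v, u) = (-1/35, 6/35).
The Hessian has g_{vv} = -6, g_{uu} = -6, g_{vu} = -1, giving D = 35 > 0 with g_{vv} < 0, so the point is a local maximum.
g(-1/35, 6/35) = 248/35.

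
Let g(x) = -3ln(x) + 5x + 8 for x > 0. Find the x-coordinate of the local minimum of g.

g'(x) = -3/x + 5 = 0 gives x = 3/5.
g''(x) = 3/x², which is positive for x > 0, so this is a local minimum.
g(3/5) = -3·ln(3/5) + 3 + 8 ≈ 12.5325.

3/5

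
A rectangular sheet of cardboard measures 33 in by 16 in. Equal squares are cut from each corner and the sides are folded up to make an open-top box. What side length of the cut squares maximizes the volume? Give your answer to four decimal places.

3.4028

With cut size x, the volume is V(x) = x(33 − 2x)(16 − 2x) for 0 < x < 8.
V'(x) = 12x^2 − 196x + 528. Setting V'(x) = 0 gives x ≈ 3.4028 (the root in (0, 8)).
V''(x) = 24x − 196 is negative there, so this is the maximum; V ≈ 819.5364.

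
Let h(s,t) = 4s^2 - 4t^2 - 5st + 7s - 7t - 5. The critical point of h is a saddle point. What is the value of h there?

∂h/∂s = 8s - 5t + 7 = 0 and ∂h/∂t = -5s - 8t - 7 = 0, so (s, t) = (-91/89, -21/89).
The Hessian has h_{ss} = 8, h_{tt} = -8, h_{st} = -5, giving D = -89 < 0, so the point is a saddle point.
h(-91/89, -21/89) = -690/89.

-690/89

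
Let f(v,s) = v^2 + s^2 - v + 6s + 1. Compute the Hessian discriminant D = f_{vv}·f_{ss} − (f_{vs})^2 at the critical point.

4

∂f/∂v = 2v - 1 = 0 and ∂f/∂s = 2s + 6 = 0, so (v, s) = (1/2, -3).
The Hessian has f_{vv} = 2, f_{ss} = 2, f_{vs} = 0, giving D = 4 > 0 with f_{vv} > 0, so the point is a local minimum.
D = (2)·(2) − (0)^2 = 4.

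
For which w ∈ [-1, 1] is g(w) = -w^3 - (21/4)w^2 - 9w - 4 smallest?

1

Differentiating, g'(w) = -3w^2 - (21/2)w - 9; which has no zeros in [-1, 1].
Candidates: g(-1) = 3/4, g(1) = -77/4.
The minimum over the interval is -77/4, attained at w = 1.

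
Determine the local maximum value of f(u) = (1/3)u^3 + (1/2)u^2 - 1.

f'(u) = u^2 + u. Setting f'(u) = 0 gives u ∈ {-1, 0}.
f''(u) = 2u + 1. f''(-1) = -1 < 0 ⇒ local maximum; f''(0) = 1 > 0 ⇒ local minimum.
The local maximum is f(-1) = -5/6.

-5/6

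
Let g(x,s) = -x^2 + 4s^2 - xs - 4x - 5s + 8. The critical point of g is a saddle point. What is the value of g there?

195/17

∂g/∂x = -2x - s - 4 = 0 and ∂g/∂s = -x + 8s - 5 = 0, so (x, s) = (-37/17, 6/17).
The Hessian has g_{xx} = -2, g_{ss} = 8, g_{xs} = -1, giving D = -17 < 0, so the point is a saddle point.
g(-37/17, 6/17) = 195/17.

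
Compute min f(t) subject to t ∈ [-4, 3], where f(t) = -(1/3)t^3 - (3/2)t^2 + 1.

-43/2

f'(t) = -t^2 - 3t, which vanishes at t = -3 and t = 0.
Candidates: f(-4) = -5/3,  f(-3) = -7/2,  f(0) = 1,  f(3) = -43/2.
Hence the absolute minimum is -43/2 at t = 3.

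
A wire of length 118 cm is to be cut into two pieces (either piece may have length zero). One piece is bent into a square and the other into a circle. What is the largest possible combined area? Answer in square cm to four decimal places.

Let x be the length used for the square. Square side x/4; circle radius (118−x)/(2π).
A(x) = (x/4)² + π·((118−x)/(2π))² = x²/16 + (118−x)²/(4π) for 0 ≤ x ≤ 118. A'(x) = x/8 − (118−x)/(2π) = 0 gives x = 4·118/(π+4) ≈ 66.0917.
A'' > 0, so the interior critical point is a minimum; the maximum is at an endpoint. A(0) = 1108.0367 and A(118) = 870.2500, so the largest area is 1108.0367.

1108.0367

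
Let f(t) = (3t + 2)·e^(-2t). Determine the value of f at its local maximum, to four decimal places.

f'(t) = 3·e^(-2t) + (3t + 2)·(-2)·e^(-2t) = (-6t - 1)·e^(-2t). Since e^(-2t) > 0, the only critical point is t = -1/6.
f''(-1/6) has the same sign as -6 < 0, so this is a local maximum.
f(-1/6) = (3/2)·e^(1/3) ≈ 2.0934.

2.0934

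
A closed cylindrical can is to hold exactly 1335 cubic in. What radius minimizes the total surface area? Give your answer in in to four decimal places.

With radius r and height h, πr²h = 1335 so h = 1335/(πr²), and S(r) = 2πr² + 2πrh = 2πr² + 2·1335/r.
S'(r) = 4πr − 2·1335/r² = 0 ⇒ r³ = 1335/(2π), so r ≈ 5.9672 and h = 2r ≈ 11.9343.
S''(r) = 4π + 4·1335/r³ > 0, so this is the minimum; S ≈ 671.1744.

5.9672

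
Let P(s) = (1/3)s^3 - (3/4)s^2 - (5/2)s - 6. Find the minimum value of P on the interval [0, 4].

The derivative is s^2 - (3/2)s - 5/2, whose only zero in [0, 4] is s = 5/2.
Candidates: P(0) = -6, P(5/2) = -563/48, P(4) = -20/3.
So the minimum is P(5/2) = -563/48.

-563/48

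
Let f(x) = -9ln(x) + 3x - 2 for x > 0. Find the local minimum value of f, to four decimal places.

f'(x) = -9/x + 3 = 0 gives x = 3.
f''(x) = 9/x², which is positive for x > 0, so this is a local minimum.
f(3) = -9·ln(3) + 9 - 2 ≈ -2.8875.

-2.8875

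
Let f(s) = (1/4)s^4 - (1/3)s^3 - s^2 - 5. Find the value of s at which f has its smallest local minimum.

2

Critical points: f'(s) = s^3 - s^2 - 2s vanishes at s = -1, 0, 2.
f''(s) = 3s^2 - 2s - 2. f''(-1) = 3 > 0 ⇒ local minimum; f''(0) = -2 < 0 ⇒ local maximum; f''(2) = 6 > 0 ⇒ local minimum.
Thus f has its smallest local minimum at s = 2, with value -23/3.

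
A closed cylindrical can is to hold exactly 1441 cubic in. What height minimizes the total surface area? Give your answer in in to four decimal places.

12.2422

With radius r and height h, πr²h = 1441 so h = 1441/(πr²), and S(r) = 2πr² + 2πrh = 2πr² + 2·1441/r.
S'(r) = 4πr − 2·1441/r² = 0 ⇒ r³ = 1441/(2π), so r ≈ 6.1211 and h = 2r ≈ 12.2422.
S''(r) = 4π + 4·1441/r³ > 0, so this is the minimum; S ≈ 706.2479.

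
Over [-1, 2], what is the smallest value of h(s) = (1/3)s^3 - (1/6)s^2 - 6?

h'(s) = s^2 - (1/3)s, which vanishes at s = 0 and s = 1/3.
Evaluating at the critical points and endpoints: h(-1) = -13/2,  h(0) = -6,  h(1/3) = -973/162,  h(2) = -4.
The minimum over the interval is -13/2, attained at s = -1.

-13/2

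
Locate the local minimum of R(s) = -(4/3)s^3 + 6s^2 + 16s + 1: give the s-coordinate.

-1

R'(s) = -4s^2 + 12s + 16. Setting R'(s) = 0 gives s ∈ {-1, 4}.
R''(s) = -8s + 12. R''(-1) = 20 > 0 ⇒ local minimum; R''(4) = -20 < 0 ⇒ local maximum.
The local minimum is R(-1) = -23/3.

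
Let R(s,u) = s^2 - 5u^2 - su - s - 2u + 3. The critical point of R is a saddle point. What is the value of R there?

∂R/∂s = 2s - u - 1 = 0 and ∂R/∂u = -s - 10u - 2 = 0, so (s, u) = (8/21, -5/21).
The Hessian has R_{ss} = 2, R_{uu} = -10, R_{su} = -1, giving D = -21 < 0, so the point is a saddle point.
R(8/21, -5/21) = 64/21.

64/21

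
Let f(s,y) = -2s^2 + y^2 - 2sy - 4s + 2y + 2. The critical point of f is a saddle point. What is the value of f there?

4/3

∂f/∂s = -4s - 2y - 4 = 0 and ∂f/∂y = -2s + 2y + 2 = 0, so (s, y) = (-1/3, -4/3).
The Hessian has f_{ss} = -4, f_{yy} = 2, f_{sy} = -2, giving D = -12 < 0, so the point is a saddle point.
f(-1/3, -4/3) = 4/3.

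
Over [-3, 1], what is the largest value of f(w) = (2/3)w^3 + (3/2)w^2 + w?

The derivative is 2w^2 + 3w + 1, which vanishes at w = -1 and w = -1/2.
Evaluating at the critical points and endpoints: f(-3) = -15/2; f(-1) = -1/6; f(-1/2) = -5/24; f(1) = 19/6.
So the maximum is f(1) = 19/6.

19/6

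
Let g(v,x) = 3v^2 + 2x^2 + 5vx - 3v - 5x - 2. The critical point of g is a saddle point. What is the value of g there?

16

∂g/∂v = 6v + 5x - 3 = 0 and ∂g/∂x = 5v + 4x - 5 = 0, so (v, x) = (13, -15).
The Hessian has g_{vv} = 6, g_{xx} = 4, g_{vx} = 5, giving D = -1 < 0, so the point is a saddle point.
g(13, -15) = 16.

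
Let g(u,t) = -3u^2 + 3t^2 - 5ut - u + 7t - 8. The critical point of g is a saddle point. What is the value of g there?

∂g/∂u = -6u - 5t - 1 = 0 and ∂g/∂t = -5u + 6t + 7 = 0, so (u, t) = (29/61, -47/61).
The Hessian has g_{uu} = -6, g_{tt} = 6, g_{ut} = -5, giving D = -61 < 0, so the point is a saddle point.
g(29/61, -47/61) = -667/61.

-667/61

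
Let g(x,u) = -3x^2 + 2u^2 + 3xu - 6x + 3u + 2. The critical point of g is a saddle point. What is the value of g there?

5

∂g/∂x = -6x + 3u - 6 = 0 and ∂g/∂u = 3x + 4u + 3 = 0, so (x, u) = (-1, 0).
The Hessian has g_{xx} = -6, g_{uu} = 4, g_{xu} = 3, giving D = -33 < 0, so the point is a saddle point.
g(-1, 0) = 5.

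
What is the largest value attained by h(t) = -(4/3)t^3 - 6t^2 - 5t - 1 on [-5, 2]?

122/3

The derivative is -4t^2 - 12t - 5, which vanishes at t = -5/2 and t = -1/2.
Compare values at every candidate in [-5, 2]: h(-5) = 122/3,  h(-5/2) = -31/6,  h(-1/2) = 1/6,  h(2) = -137/3.
The maximum over the interval is 122/3, attained at t = -5.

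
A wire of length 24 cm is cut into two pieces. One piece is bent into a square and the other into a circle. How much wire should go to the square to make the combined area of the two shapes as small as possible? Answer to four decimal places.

13.4424

Let x be the length used for the square. Square side x/4; circle radius (24−x)/(2π).
A(x) = (x/4)² + π·((24−x)/(2π))² = x²/16 + (24−x)²/(4π) for 0 ≤ x ≤ 24. A'(x) = x/8 − (24−x)/(2π) = 0 gives x = 4·24/(π+4) ≈ 13.4424.
A'' = 1/8 + 1/(2π) > 0, so this gives the minimum combined area; x ≈ 13.4424 cm to the square.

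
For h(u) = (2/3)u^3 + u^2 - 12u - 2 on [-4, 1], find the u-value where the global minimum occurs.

1

h'(u) = 2u^2 + 2u - 12, whose only zero in [-4, 1] is u = -3.
Compare values at every candidate in [-4, 1]: h(-4) = 58/3; h(-3) = 25; h(1) = -37/3.
Hence the absolute minimum is -37/3 at u = 1.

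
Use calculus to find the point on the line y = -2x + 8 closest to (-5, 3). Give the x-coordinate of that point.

Minimize D(x)^2 = (x + 5)^2 + (-2x + 5)^2.
d/dx[D^2] = 2(x + 5) + 2·(-2)·(-2x + 5) = 0 ⇒ x = 1.
Then y = 6 and the distance is √(45) ≈ 6.7082.

1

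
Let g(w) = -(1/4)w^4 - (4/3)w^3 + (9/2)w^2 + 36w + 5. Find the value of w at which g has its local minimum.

g'(w) = -w^3 - 4w^2 + 9w + 36. Setting g'(w) = 0 gives w ∈ {-4, -3, 3}.
Since g''(w) = -3w^2 - 8w + 9, we get g''(-4) = -7 < 0 ⇒ local maximum; g''(-3) = 6 > 0 ⇒ local minimum; g''(3) = -42 < 0 ⇒ local maximum.
The local minimum is g(-3) = -187/4.

-3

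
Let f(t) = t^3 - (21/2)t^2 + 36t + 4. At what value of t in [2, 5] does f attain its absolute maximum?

The derivative is 3t^2 - 21t + 36, which vanishes at t = 3 and t = 4.
Candidates: f(2) = 42; f(3) = 89/2; f(4) = 44; f(5) = 93/2.
Hence the absolute maximum is 93/2 at t = 5.

5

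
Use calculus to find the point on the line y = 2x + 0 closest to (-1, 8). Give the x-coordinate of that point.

Minimize D(x)^2 = (x + 1)^2 + (2x - 8)^2.
d/dx[D^2] = 2(x + 1) + 2·2·(2x - 8) = 0 ⇒ x = 3.
Then y = 6 and the distance is √(20) ≈ 4.4721.

3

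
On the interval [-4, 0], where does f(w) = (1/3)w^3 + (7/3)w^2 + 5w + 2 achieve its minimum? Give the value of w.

Differentiating, f'(w) = w^2 + (14/3)w + 5; which vanishes at w = -3 and w = -5/3.
Candidates: f(-4) = -2, f(-3) = -1, f(-5/3) = -113/81, f(0) = 2.
The minimum over the interval is -2, attained at w = -4.

-4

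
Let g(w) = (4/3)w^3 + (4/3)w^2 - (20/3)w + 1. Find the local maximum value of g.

781/81

g'(w) = 4w^2 + (8/3)w - 20/3 = 0 at w = -5/3, 1.
g''(w) = 8w + 8/3. g''(-5/3) = -32/3 < 0 ⇒ local maximum; g''(1) = 32/3 > 0 ⇒ local minimum.
So the local maximum value is g(-5/3) = 781/81.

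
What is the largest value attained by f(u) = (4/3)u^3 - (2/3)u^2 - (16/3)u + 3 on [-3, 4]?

169/3

The derivative is 4u^2 - (4/3)u - 16/3, which vanishes at u = -1 and u = 4/3.
Evaluating at the critical points and endpoints: f(-3) = -23; f(-1) = 19/3; f(4/3) = -173/81; f(4) = 169/3.
So the maximum is f(4) = 169/3.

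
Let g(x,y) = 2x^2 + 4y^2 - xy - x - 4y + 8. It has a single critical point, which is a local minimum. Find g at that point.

208/31

∂g/∂x = 4x - y - 1 = 0 and ∂g/∂y = -x + 8y - 4 = 0, so (x, y) = (12/31, 17/31).
The Hessian has g_{xx} = 4, g_{yy} = 8, g_{xy} = -1, giving D = 31 > 0 with g_{xx} > 0, so the point is a local minimum.
g(12/31, 17/31) = 208/31.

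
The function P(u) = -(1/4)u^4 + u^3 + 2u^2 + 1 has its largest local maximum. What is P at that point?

P'(u) = -u^3 + 3u^2 + 4u = 0 at u = -1, 0, 4.
Since P''(u) = -3u^2 + 6u + 4, we get P''(-1) = -5 < 0 ⇒ local maximum; P''(0) = 4 > 0 ⇒ local minimum; P''(4) = -20 < 0 ⇒ local maximum.
So the largest local maximum value is P(4) = 33.

33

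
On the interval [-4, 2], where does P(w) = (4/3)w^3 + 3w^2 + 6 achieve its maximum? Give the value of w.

2

The derivative is 4w^2 + 6w, which vanishes at w = -3/2 and w = 0.
Compare values at every candidate in [-4, 2]: P(-4) = -94/3,  P(-3/2) = 33/4,  P(0) = 6,  P(2) = 86/3.
Hence the absolute maximum is 86/3 at w = 2.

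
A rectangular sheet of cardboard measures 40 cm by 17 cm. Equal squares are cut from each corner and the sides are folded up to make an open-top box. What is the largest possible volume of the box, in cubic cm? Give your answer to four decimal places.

1157.9537

With cut size x, the volume is V(x) = x(40 − 2x)(17 − 2x) for 0 < x < 8.5.
V'(x) = 12x^2 − 228x + 680. Setting V'(x) = 0 gives x ≈ 3.7049 (the root in (0, 8.5)).
V''(x) = 24x − 228 is negative there, so this is the maximum; V ≈ 1157.9537.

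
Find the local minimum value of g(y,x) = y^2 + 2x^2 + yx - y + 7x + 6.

∂g/∂y = 2y + x - 1 = 0 and ∂g/∂x = y + 4x + 7 = 0, so (y, x) = (11/7, -15/7).
The Hessian has g_{yy} = 2, g_{xx} = 4, g_{yx} = 1, giving D = 7 > 0 with g_{yy} > 0, so the point is a local minimum.
g(11/7, -15/7) = -16/7.

-16/7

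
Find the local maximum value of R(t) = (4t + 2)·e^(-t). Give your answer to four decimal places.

2.4261

Differentiating with the product rule gives R'(t) = (-4t + 2)·e^(-t). Since e^(-t) > 0, the only critical point is t = 1/2.
R''(1/2) has the same sign as -4 < 0, so this is a local maximum.
R(1/2) = (4)·e^(-1/2) ≈ 2.4261.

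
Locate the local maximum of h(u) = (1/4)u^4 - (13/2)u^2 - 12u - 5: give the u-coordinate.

h'(u) = u^3 - 13u - 12 = 0 at u = -3, -1, 4.
h''(u) = 3u^2 - 13. h''(-3) = 14 > 0 ⇒ local minimum; h''(-1) = -10 < 0 ⇒ local maximum; h''(4) = 35 > 0 ⇒ local minimum.
Thus h has its local maximum at u = -1, with value 3/4.

-1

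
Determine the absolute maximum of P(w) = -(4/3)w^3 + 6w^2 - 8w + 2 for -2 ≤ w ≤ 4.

P'(w) = -4w^2 + 12w - 8, which vanishes at w = 1 and w = 2.
Evaluating at the critical points and endpoints: P(-2) = 158/3, P(1) = -4/3, P(2) = -2/3, P(4) = -58/3.
The maximum over the interval is 158/3, attained at w = -2.

158/3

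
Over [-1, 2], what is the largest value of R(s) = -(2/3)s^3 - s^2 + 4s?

R'(s) = -2s^2 - 2s + 4, whose only zero in [-1, 2] is s = 1.
Candidates: R(-1) = -13/3, R(1) = 7/3, R(2) = -4/3.
The maximum over the interval is 7/3, attained at s = 1.

7/3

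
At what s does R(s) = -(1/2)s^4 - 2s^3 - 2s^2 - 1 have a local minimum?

Critical points: R'(s) = -2s^3 - 6s^2 - 4s vanishes at s = -2, -1, 0.
Since R''(s) = -6s^2 - 12s - 4, we get R''(-2) = -4 < 0 ⇒ local maximum; R''(-1) = 2 > 0 ⇒ local minimum; R''(0) = -4 < 0 ⇒ local maximum.
The local minimum is R(-1) = -3/2.

-1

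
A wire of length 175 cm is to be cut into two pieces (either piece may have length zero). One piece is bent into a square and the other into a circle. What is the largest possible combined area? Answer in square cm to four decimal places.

2437.0601

Let x be the length used for the square. Square side x/4; circle radius (175−x)/(2π).
A(x) = (x/4)² + π·((175−x)/(2π))² = x²/16 + (175−x)²/(4π) for 0 ≤ x ≤ 175. A'(x) = x/8 − (175−x)/(2π) = 0 gives x = 4·175/(π+4) ≈ 98.0174.
A'' > 0, so the interior critical point is a minimum; the maximum is at an endpoint. A(0) = 2437.0601 and A(175) = 1914.0625, so the largest area is 2437.0601.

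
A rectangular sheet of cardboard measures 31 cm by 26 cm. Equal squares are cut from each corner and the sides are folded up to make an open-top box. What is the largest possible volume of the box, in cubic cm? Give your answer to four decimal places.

With cut size x, the volume is V(x) = x(31 − 2x)(26 − 2x) for 0 < x < 13.
V'(x) = 12x^2 − 228x + 806. Setting V'(x) = 0 gives x ≈ 4.6955 (the root in (0, 13)).
V''(x) = 24x − 228 is negative there, so this is the maximum; V ≈ 1685.2332.

1685.2332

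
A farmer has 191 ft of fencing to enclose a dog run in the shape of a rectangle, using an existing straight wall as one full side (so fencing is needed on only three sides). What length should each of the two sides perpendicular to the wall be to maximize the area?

Let the sides perpendicular to the wall have length x and the parallel side y, so 2x + y = 191 and the area is A = xy = x(191 − 2x).
A'(x) = 191 − 4x = 0 gives x = 191/4, and A''(x) = −4 < 0 confirms a maximum.
Then y = 191 − 2·191/4 = 191/2 and A = 36481/8.

191/4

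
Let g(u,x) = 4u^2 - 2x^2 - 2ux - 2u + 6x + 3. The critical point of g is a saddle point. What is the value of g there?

∂g/∂u = 8u - 2x - 2 = 0 and ∂g/∂x = -2u - 4x + 6 = 0, so (u, x) = (5/9, 11/9).
The Hessian has g_{uu} = 8, g_{xx} = -4, g_{ux} = -2, giving D = -36 < 0, so the point is a saddle point.
g(5/9, 11/9) = 55/9.

55/9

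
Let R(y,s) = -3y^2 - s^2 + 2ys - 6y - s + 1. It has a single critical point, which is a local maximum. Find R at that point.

∂R/∂y = -6y + 2s - 6 = 0 and ∂R/∂s = 2y - 2s - 1 = 0, so (y, s) = (-7/4, -9/4).
The Hessian has R_{yy} = -6, R_{ss} = -2, R_{ys} = 2, giving D = 8 > 0 with R_{yy} < 0, so the point is a local maximum.
R(-7/4, -9/4) = 59/8.

59/8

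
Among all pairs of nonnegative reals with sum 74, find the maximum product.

With x + y = 74, the product is P(x) = x(74 − x).
P'(x) = 74 − 2x = 0 gives x = 37; P'' = −2 < 0, so this is the maximum.
P = 37·37 = 1369.

1369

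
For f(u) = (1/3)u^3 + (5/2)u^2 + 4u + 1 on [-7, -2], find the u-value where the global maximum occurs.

Differentiating, f'(u) = u^2 + 5u + 4; whose only zero in [-7, -2] is u = -4.
Evaluating at the critical points and endpoints: f(-7) = -113/6,  f(-4) = 11/3,  f(-2) = 1/3.
The maximum over the interval is 11/3, attained at u = -4.

-4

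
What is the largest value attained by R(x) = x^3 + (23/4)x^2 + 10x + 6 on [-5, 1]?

R'(x) = 3x^2 + (23/2)x + 10, which vanishes at x = -5/2 and x = -4/3.
Candidates: R(-5) = -101/4,  R(-5/2) = 21/16,  R(-4/3) = 14/27,  R(1) = 91/4.
So the maximum is R(1) = 91/4.

91/4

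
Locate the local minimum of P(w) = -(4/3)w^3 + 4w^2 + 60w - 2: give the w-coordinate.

-3

P'(w) = -4w^2 + 8w + 60. Setting P'(w) = 0 gives w ∈ {-3, 5}.
Second-derivative test with P''(w) = -8w + 8: P''(-3) = 32 > 0 ⇒ local minimum; P''(5) = -32 < 0 ⇒ local maximum.
Thus P has its local minimum at w = -3, with value -110.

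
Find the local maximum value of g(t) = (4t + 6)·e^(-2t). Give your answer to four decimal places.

By the product rule, g'(t) = (-8t - 8)·e^(-2t). Since e^(-2t) > 0, the only critical point is t = -1.
g''(-1) has the same sign as -8 < 0, so this is a local maximum.
g(-1) = (2)·e^(2) ≈ 14.7781.

14.7781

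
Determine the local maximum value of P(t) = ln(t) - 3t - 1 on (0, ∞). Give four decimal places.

-3.0986

P'(t) = 1/t − 3 = 0 gives t = 1/3.
P''(t) = -1/t², which is negative for t > 0, so this is a local maximum.
P(1/3) = 1·ln(1/3) - 1 - 1 ≈ -3.0986.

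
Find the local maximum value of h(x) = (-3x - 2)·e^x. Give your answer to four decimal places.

0.5666

h'(x) = (-3)·e^x + (-3x - 2)·1·e^x = (-3x - 5)·e^x. Since e^x > 0, the only critical point is x = -5/3.
h''(-5/3) has the same sign as -3 < 0, so this is a local maximum.
h(-5/3) = (3)·e^(-5/3) ≈ 0.5666.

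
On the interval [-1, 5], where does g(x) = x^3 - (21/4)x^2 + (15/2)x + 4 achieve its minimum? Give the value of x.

-1

Differentiating, g'(x) = 3x^2 - (21/2)x + 15/2; which vanishes at x = 1 and x = 5/2.
Candidates: g(-1) = -39/4, g(1) = 29/4, g(5/2) = 89/16, g(5) = 141/4.
The minimum over the interval is -39/4, attained at x = -1.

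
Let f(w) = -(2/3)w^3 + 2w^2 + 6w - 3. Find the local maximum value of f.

f'(w) = -2w^2 + 4w + 6. Setting f'(w) = 0 gives w ∈ {-1, 3}.
Since f''(w) = -4w + 4, we get f''(-1) = 8 > 0 ⇒ local minimum; f''(3) = -8 < 0 ⇒ local maximum.
Thus f has its local maximum at w = 3, with value 15.

15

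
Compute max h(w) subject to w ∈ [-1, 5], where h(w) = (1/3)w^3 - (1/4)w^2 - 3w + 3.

281/12

Differentiating, h'(w) = w^2 - (1/2)w - 3; whose only zero in [-1, 5] is w = 2.
Candidates: h(-1) = 65/12; h(2) = -4/3; h(5) = 281/12.
So the maximum is h(5) = 281/12.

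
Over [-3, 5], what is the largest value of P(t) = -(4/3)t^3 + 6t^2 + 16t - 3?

215/3

P'(t) = -4t^2 + 12t + 16, which vanishes at t = -1 and t = 4.
Evaluating at the critical points and endpoints: P(-3) = 39,  P(-1) = -35/3,  P(4) = 215/3,  P(5) = 181/3.
Hence the absolute maximum is 215/3 at t = 4.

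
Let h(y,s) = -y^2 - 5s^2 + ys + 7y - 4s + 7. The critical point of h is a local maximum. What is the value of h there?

∂h/∂y = -2y + s + 7 = 0 and ∂h/∂s = y - 10s - 4 = 0, so (y, s) = (66/19, -1/19).
The Hessian has h_{yy} = -2, h_{ss} = -10, h_{ys} = 1, giving D = 19 > 0 with h_{yy} < 0, so the point is a local maximum.
h(66/19, -1/19) = 366/19.

366/19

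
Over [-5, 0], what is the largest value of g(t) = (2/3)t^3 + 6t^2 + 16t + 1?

The derivative is 2t^2 + 12t + 16, which vanishes at t = -4 and t = -2.
Candidates: g(-5) = -37/3, g(-4) = -29/3, g(-2) = -37/3, g(0) = 1.
Hence the absolute maximum is 1 at t = 0.

1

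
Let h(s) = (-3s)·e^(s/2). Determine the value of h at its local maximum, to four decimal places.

Differentiating with the product rule gives h'(s) = (-(3/2)s - 3)·e^(s/2). Since e^(s/2) > 0, the only critical point is s = -2.
h''(-2) has the same sign as -3/2 < 0, so this is a local maximum.
h(-2) = (6)·e^(-1) ≈ 2.2073.

2.2073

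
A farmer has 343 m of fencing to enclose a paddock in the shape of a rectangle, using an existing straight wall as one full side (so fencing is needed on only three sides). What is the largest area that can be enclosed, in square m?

117649/8

Let the sides perpendicular to the wall have length x and the parallel side y, so 2x + y = 343 and the area is A = xy = x(343 − 2x).
A'(x) = 343 − 4x = 0 gives x = 343/4, and A''(x) = −4 < 0 confirms a maximum.
Then y = 343 − 2·343/4 = 343/2 and A = 117649/8.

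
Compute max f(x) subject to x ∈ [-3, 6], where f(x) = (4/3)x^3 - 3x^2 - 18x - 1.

The derivative is 4x^2 - 6x - 18, which vanishes at x = -3/2 and x = 3.
Evaluating at the critical points and endpoints: f(-3) = -10,  f(-3/2) = 59/4,  f(3) = -46,  f(6) = 71.
Hence the absolute maximum is 71 at x = 6.

71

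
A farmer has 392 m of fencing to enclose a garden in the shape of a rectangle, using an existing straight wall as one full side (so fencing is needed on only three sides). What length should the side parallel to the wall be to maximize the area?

196

Let the sides perpendicular to the wall have length x and the parallel side y, so 2x + y = 392 and the area is A = xy = x(392 − 2x).
A'(x) = 392 − 4x = 0 gives x = 98, and A''(x) = −4 < 0 confirms a maximum.
Then y = 392 − 2·98 = 196 and A = 19208.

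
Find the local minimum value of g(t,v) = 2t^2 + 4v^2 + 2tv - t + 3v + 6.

∂g/∂t = 4t + 2v - 1 = 0 and ∂g/∂v = 2t + 8v + 3 = 0, so (t, v) = (1/2, -1/2).
The Hessian has g_{tt} = 4, g_{vv} = 8, g_{tv} = 2, giving D = 28 > 0 with g_{tt} > 0, so the point is a local minimum.
g(1/2, -1/2) = 5.

5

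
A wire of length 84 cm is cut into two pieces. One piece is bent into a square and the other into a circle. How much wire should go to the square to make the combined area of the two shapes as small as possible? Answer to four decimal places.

47.0483

Let x be the length used for the square. Square side x/4; circle radius (84−x)/(2π).
A(x) = (x/4)² + π·((84−x)/(2π))² = x²/16 + (84−x)²/(4π) for 0 ≤ x ≤ 84. A'(x) = x/8 − (84−x)/(2π) = 0 gives x = 4·84/(π+4) ≈ 47.0483.
A'' = 1/8 + 1/(2π) > 0, so this gives the minimum combined area; x ≈ 47.0483 cm to the square.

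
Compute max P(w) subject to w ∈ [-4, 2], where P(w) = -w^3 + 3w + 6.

58

Differentiating, P'(w) = -3w^2 + 3; which vanishes at w = -1 and w = 1.
Compare values at every candidate in [-4, 2]: P(-4) = 58,  P(-1) = 4,  P(1) = 8,  P(2) = 4.
So the maximum is P(-4) = 58.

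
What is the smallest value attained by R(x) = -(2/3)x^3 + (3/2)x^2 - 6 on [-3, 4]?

-74/3

The derivative is -2x^2 + 3x, which vanishes at x = 0 and x = 3/2.
Candidates: R(-3) = 51/2,  R(0) = -6,  R(3/2) = -39/8,  R(4) = -74/3.
The minimum over the interval is -74/3, attained at x = 4.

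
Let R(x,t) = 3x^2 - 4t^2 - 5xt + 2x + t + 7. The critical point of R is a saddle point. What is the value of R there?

∂R/∂x = 6x - 5t + 2 = 0 and ∂R/∂t = -5x - 8t + 1 = 0, so (x, t) = (-11/73, 16/73).
The Hessian has R_{xx} = 6, R_{tt} = -8, R_{xt} = -5, giving D = -73 < 0, so the point is a saddle point.
R(-11/73, 16/73) = 508/73.

508/73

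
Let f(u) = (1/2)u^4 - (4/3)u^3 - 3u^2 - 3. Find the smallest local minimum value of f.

-51/2

f'(u) = 2u^3 - 4u^2 - 6u = 0 at u = -1, 0, 3.
Second-derivative test with f''(u) = 6u^2 - 8u - 6: f''(-1) = 8 > 0 ⇒ local minimum; f''(0) = -6 < 0 ⇒ local maximum; f''(3) = 24 > 0 ⇒ local minimum.
Thus f has its smallest local minimum at u = 3, with value -51/2.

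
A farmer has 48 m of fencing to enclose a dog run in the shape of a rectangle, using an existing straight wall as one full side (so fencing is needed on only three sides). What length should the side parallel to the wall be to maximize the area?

24

Let the sides perpendicular to the wall have length x and the parallel side y, so 2x + y = 48 and the area is A = xy = x(48 − 2x).
A'(x) = 48 − 4x = 0 gives x = 12, and A''(x) = −4 < 0 confirms a maximum.
Then y = 48 − 2·12 = 24 and A = 288.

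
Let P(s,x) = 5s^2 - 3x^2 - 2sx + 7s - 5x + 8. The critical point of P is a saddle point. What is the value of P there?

105/16

∂P/∂s = 10s - 2x + 7 = 0 and ∂P/∂x = -2s - 6x - 5 = 0, so (s, x) = (-13/16, -9/16).
The Hessian has P_{ss} = 10, P_{xx} = -6, P_{sx} = -2, giving D = -64 < 0, so the point is a saddle point.
P(-13/16, -9/16) = 105/16.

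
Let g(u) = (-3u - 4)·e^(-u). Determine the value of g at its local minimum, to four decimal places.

-4.1868

By the product rule, g'(u) = (3u + 1)·e^(-u). Since e^(-u) > 0, the only critical point is u = -1/3.
g''(-1/3) has the same sign as 3 > 0, so this is a local minimum.
g(-1/3) = (-3)·e^(1/3) ≈ -4.1868.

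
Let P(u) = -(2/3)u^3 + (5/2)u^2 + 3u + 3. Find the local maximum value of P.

P'(u) = -2u^2 + 5u + 3 = 0 at u = -1/2, 3.
Since P''(u) = -4u + 5, we get P''(-1/2) = 7 > 0 ⇒ local minimum; P''(3) = -7 < 0 ⇒ local maximum.
Thus P has its local maximum at u = 3, with value 33/2.

33/2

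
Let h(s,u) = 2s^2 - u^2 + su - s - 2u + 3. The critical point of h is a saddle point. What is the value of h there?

∂h/∂s = 4s + u - 1 = 0 and ∂h/∂u = s - 2u - 2 = 0, so (s, u) = (4/9, -7/9).
The Hessian has h_{ss} = 4, h_{uu} = -2, h_{su} = 1, giving D = -9 < 0, so the point is a saddle point.
h(4/9, -7/9) = 32/9.

32/9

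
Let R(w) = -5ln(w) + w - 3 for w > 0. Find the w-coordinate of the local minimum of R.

5

R'(w) = -5/w + 1 = 0 gives w = 5.
R''(w) = 5/w², which is positive for w > 0, so this is a local minimum.
R(5) = -5·ln(5) + 5 - 3 ≈ -6.0472.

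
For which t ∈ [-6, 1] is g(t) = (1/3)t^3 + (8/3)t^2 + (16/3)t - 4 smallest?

g'(t) = t^2 + (16/3)t + 16/3, which vanishes at t = -4 and t = -4/3.
Candidates: g(-6) = -12, g(-4) = -4, g(-4/3) = -580/81, g(1) = 13/3.
Hence the absolute minimum is -12 at t = -6.

-6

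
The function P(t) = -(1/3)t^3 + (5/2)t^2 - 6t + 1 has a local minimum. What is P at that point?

P'(t) = -t^2 + 5t - 6 = 0 at t = 2, 3.
P''(t) = -2t + 5. P''(2) = 1 > 0 ⇒ local minimum; P''(3) = -1 < 0 ⇒ local maximum.
So the local minimum value is P(2) = -11/3.

-11/3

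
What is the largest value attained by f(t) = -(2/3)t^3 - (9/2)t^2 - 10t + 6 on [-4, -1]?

Differentiating, f'(t) = -2t^2 - 9t - 10; which vanishes at t = -5/2 and t = -2.
Candidates: f(-4) = 50/3,  f(-5/2) = 319/24,  f(-2) = 40/3,  f(-1) = 73/6.
Hence the absolute maximum is 50/3 at t = -4.

50/3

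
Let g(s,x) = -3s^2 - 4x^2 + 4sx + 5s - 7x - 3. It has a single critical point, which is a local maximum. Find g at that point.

∂g/∂s = -6s + 4x + 5 = 0 and ∂g/∂x = 4s - 8x - 7 = 0, so (s, x) = (3/8, -11/16).
The Hessian has g_{ss} = -6, g_{xx} = -8, g_{sx} = 4, giving D = 32 > 0 with g_{ss} < 0, so the point is a local maximum.
g(3/8, -11/16) = 11/32.

11/32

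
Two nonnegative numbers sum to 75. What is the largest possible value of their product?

With x + y = 75, the product is P(x) = x(75 − x).
P'(x) = 75 − 2x = 0 gives x = 75/2; P'' = −2 < 0, so this is the maximum.
P = 75/2·75/2 = 5625/4.

5625/4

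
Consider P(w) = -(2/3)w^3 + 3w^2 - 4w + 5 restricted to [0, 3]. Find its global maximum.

5

Differentiating, P'(w) = -2w^2 + 6w - 4; which vanishes at w = 1 and w = 2.
Candidates: P(0) = 5,  P(1) = 10/3,  P(2) = 11/3,  P(3) = 2.
The maximum over the interval is 5, attained at w = 0.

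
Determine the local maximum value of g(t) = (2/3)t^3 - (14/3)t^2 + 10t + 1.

631/81

Critical points: g'(t) = 2t^2 - (28/3)t + 10 vanishes at t = 5/3, 3.
Second-derivative test with g''(t) = 4t - 28/3: g''(5/3) = -8/3 < 0 ⇒ local maximum; g''(3) = 8/3 > 0 ⇒ local minimum.
So the local maximum value is g(5/3) = 631/81.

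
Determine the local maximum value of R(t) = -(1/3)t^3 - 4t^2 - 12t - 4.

Critical points: R'(t) = -t^2 - 8t - 12 vanishes at t = -6, -2.
Since R''(t) = -2t - 8, we get R''(-6) = 4 > 0 ⇒ local minimum; R''(-2) = -4 < 0 ⇒ local maximum.
Thus R has its local maximum at t = -2, with value 20/3.

20/3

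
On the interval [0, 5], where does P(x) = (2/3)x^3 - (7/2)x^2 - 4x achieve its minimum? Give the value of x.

Differentiating, P'(x) = 2x^2 - 7x - 4; whose only zero in [0, 5] is x = 4.
Evaluating at the critical points and endpoints: P(0) = 0; P(4) = -88/3; P(5) = -145/6.
The minimum over the interval is -88/3, attained at x = 4.

4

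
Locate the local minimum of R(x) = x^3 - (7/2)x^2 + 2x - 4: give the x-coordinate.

2

R'(x) = 3x^2 - 7x + 2. Setting R'(x) = 0 gives x ∈ {1/3, 2}.
Since R''(x) = 6x - 7, we get R''(1/3) = -5 < 0 ⇒ local maximum; R''(2) = 5 > 0 ⇒ local minimum.
So the local minimum value is R(2) = -6.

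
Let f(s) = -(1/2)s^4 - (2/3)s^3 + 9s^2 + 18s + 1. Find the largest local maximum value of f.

f'(s) = -2s^3 - 2s^2 + 18s + 18 = 0 at s = -3, -1, 3.
Second-derivative test with f''(s) = -6s^2 - 4s + 18: f''(-3) = -24 < 0 ⇒ local maximum; f''(-1) = 16 > 0 ⇒ local minimum; f''(3) = -48 < 0 ⇒ local maximum.
So the largest local maximum value is f(3) = 155/2.

155/2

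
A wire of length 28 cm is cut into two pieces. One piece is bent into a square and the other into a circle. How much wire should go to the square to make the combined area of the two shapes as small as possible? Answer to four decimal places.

15.6828

Let x be the length used for the square. Square side x/4; circle radius (28−x)/(2π).
A(x) = (x/4)² + π·((28−x)/(2π))² = x²/16 + (28−x)²/(4π) for 0 ≤ x ≤ 28. A'(x) = x/8 − (28−x)/(2π) = 0 gives x = 4·28/(π+4) ≈ 15.6828.
A'' = 1/8 + 1/(2π) > 0, so this gives the minimum combined area; x ≈ 15.6828 cm to the square.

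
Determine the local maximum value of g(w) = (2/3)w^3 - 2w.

g'(w) = 2w^2 - 2. Setting g'(w) = 0 gives w ∈ {-1, 1}.
Since g''(w) = 4w, we get g''(-1) = -4 < 0 ⇒ local maximum; g''(1) = 4 > 0 ⇒ local minimum.
So the local maximum value is g(-1) = 4/3.

4/3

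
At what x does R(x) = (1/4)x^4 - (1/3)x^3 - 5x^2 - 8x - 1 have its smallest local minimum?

R'(x) = x^3 - x^2 - 10x - 8 = 0 at x = -2, -1, 4.
R''(x) = 3x^2 - 2x - 10. R''(-2) = 6 > 0 ⇒ local minimum; R''(-1) = -5 < 0 ⇒ local maximum; R''(4) = 30 > 0 ⇒ local minimum.
The smallest local minimum is R(4) = -211/3.

4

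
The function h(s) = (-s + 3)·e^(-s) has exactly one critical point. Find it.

4

By the product rule, h'(s) = (s - 4)·e^(-s). Since e^(-s) > 0, the only critical point is s = 4.
h''(4) has the same sign as 1 > 0, so this is a local minimum.
h(4) = (-1)·e^(-4) ≈ -0.0183.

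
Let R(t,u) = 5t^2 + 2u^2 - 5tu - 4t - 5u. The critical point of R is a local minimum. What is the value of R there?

∂R/∂t = 10t - 5u - 4 = 0 and ∂R/∂u = -5t + 4u - 5 = 0, so (t, u) = (41/15, 14/3).
The Hessian has R_{tt} = 10, R_{uu} = 4, R_{tu} = -5, giving D = 15 > 0 with R_{tt} > 0, so the point is a local minimum.
R(41/15, 14/3) = -257/15.

-257/15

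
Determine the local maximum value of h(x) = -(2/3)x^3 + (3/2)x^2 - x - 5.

-31/6

Critical points: h'(x) = -2x^2 + 3x - 1 vanishes at x = 1/2, 1.
h''(x) = -4x + 3. h''(1/2) = 1 > 0 ⇒ local minimum; h''(1) = -1 < 0 ⇒ local maximum.
The local maximum is h(1) = -31/6.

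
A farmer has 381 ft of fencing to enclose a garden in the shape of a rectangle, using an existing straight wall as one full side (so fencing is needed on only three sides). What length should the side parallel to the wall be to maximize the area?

Let the sides perpendicular to the wall have length x and the parallel side y, so 2x + y = 381 and the area is A = xy = x(381 − 2x).
A'(x) = 381 − 4x = 0 gives x = 381/4, and A''(x) = −4 < 0 confirms a maximum.
Then y = 381 − 2·381/4 = 381/2 and A = 145161/8.

381/2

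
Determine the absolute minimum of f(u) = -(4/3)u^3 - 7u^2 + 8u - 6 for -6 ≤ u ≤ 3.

-81

Differentiating, f'(u) = -4u^2 - 14u + 8; which vanishes at u = -4 and u = 1/2.
Evaluating at the critical points and endpoints: f(-6) = -18,  f(-4) = -194/3,  f(1/2) = -47/12,  f(3) = -81.
The minimum over the interval is -81, attained at u = 3.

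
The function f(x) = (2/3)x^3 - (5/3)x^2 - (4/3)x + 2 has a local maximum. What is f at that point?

181/81

f'(x) = 2x^2 - (10/3)x - 4/3. Setting f'(x) = 0 gives x ∈ {-1/3, 2}.
Since f''(x) = 4x - 10/3, we get f''(-1/3) = -14/3 < 0 ⇒ local maximum; f''(2) = 14/3 > 0 ⇒ local minimum.
The local maximum is f(-1/3) = 181/81.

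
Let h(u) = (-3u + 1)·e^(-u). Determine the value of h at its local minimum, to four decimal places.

By the product rule, h'(u) = (3u - 4)·e^(-u). Since e^(-u) > 0, the only critical point is u = 4/3.
h''(4/3) has the same sign as 3 > 0, so this is a local minimum.
h(4/3) = (-3)·e^(-4/3) ≈ -0.7908.

-0.7908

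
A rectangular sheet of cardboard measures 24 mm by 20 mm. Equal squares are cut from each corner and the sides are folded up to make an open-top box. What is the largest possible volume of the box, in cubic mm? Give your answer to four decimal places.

With cut size x, the volume is V(x) = x(24 − 2x)(20 − 2x) for 0 < x < 10.
V'(x) = 12x^2 − 176x + 480. Setting V'(x) = 0 gives x ≈ 3.6215 (the root in (0, 10)).
V''(x) = 24x − 176 is negative there, so this is the maximum; V ≈ 774.1646.

774.1646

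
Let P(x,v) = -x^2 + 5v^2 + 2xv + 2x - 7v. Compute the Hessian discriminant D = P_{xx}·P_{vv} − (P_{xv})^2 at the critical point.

∂P/∂x = -2x + 2v + 2 = 0 and ∂P/∂v = 2x + 10v - 7 = 0, so (x, v) = (17/12, 5/12).
The Hessian has P_{xx} = -2, P_{vv} = 10, P_{xv} = 2, giving D = -24 < 0, so the point is a saddle point.
D = (-2)·(10) − (2)^2 = -24.

-24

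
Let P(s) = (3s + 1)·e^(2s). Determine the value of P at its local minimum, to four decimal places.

-0.2833

Differentiating with the product rule gives P'(s) = (6s + 5)·e^(2s). Since e^(2s) > 0, the only critical point is s = -5/6.
P''(-5/6) has the same sign as 6 > 0, so this is a local minimum.
P(-5/6) = (-3/2)·e^(-5/3) ≈ -0.2833.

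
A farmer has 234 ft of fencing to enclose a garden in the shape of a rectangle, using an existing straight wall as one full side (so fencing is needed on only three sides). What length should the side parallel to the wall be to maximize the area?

Let the sides perpendicular to the wall have length x and the parallel side y, so 2x + y = 234 and the area is A = xy = x(234 − 2x).
A'(x) = 234 − 4x = 0 gives x = 117/2, and A''(x) = −4 < 0 confirms a maximum.
Then y = 234 − 2·117/2 = 117 and A = 13689/2.

117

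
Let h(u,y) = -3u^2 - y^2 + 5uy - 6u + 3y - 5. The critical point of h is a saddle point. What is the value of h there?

-38/13

∂h/∂u = -6u + 5y - 6 = 0 and ∂h/∂y = 5u - 2y + 3 = 0, so (u, y) = (-3/13, 12/13).
The Hessian has h_{uu} = -6, h_{yy} = -2, h_{uy} = 5, giving D = -13 < 0, so the point is a saddle point.
h(-3/13, 12/13) = -38/13.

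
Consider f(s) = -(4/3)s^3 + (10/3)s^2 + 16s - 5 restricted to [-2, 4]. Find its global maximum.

37

Differentiating, f'(s) = -4s^2 + (20/3)s + 16; which vanishes at s = -4/3 and s = 3.
Compare values at every candidate in [-2, 4]: f(-2) = -13, f(-4/3) = -1397/81, f(3) = 37, f(4) = 27.
Hence the absolute maximum is 37 at s = 3.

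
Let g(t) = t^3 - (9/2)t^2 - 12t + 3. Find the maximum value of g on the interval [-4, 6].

Differentiating, g'(t) = 3t^2 - 9t - 12; which vanishes at t = -1 and t = 4.
Candidates: g(-4) = -85,  g(-1) = 19/2,  g(4) = -53,  g(6) = -15.
The maximum over the interval is 19/2, attained at t = -1.

19/2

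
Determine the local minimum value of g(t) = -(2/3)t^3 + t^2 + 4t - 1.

-10/3

Critical points: g'(t) = -2t^2 + 2t + 4 vanishes at t = -1, 2.
g''(t) = -4t + 2. g''(-1) = 6 > 0 ⇒ local minimum; g''(2) = -6 < 0 ⇒ local maximum.
So the local minimum value is g(-1) = -10/3.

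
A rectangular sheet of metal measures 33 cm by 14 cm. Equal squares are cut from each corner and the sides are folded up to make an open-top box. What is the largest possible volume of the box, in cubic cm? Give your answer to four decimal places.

With cut size x, the volume is V(x) = x(33 − 2x)(14 − 2x) for 0 < x < 7.
V'(x) = 12x^2 − 188x + 462. Setting V'(x) = 0 gives x ≈ 3.0520 (the root in (0, 7)).
V''(x) = 24x − 188 is negative there, so this is the maximum; V ≈ 648.1557.

648.1557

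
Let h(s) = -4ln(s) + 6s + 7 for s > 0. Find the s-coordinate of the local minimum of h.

h'(s) = -4/s + 6 = 0 gives s = 2/3.
h''(s) = 4/s², which is positive for s > 0, so this is a local minimum.
h(2/3) = -4·ln(2/3) + 4 + 7 ≈ 12.6219.

2/3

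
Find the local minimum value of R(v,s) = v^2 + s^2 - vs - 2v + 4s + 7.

3

∂R/∂v = 2v - s - 2 = 0 and ∂R/∂s = -v + 2s + 4 = 0, so (v, s) = (0, -2).
The Hessian has R_{vv} = 2, R_{ss} = 2, R_{vs} = -1, giving D = 3 > 0 with R_{vv} > 0, so the point is a local minimum.
R(0, -2) = 3.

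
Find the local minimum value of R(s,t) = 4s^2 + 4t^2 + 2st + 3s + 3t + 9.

81/10

∂R/∂s = 8s + 2t + 3 = 0 and ∂R/∂t = 2s + 8t + 3 = 0, so (s, t) = (-3/10, -3/10).
The Hessian has R_{ss} = 8, R_{tt} = 8, R_{st} = 2, giving D = 60 > 0 with R_{ss} > 0, so the point is a local minimum.
R(-3/10, -3/10) = 81/10.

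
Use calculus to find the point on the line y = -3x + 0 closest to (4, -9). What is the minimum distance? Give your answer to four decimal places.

Minimize D(x)^2 = (x - 4)^2 + (-3x + 9)^2.
d/dx[D^2] = 2(x - 4) + 2·(-3)·(-3x + 9) = 0 ⇒ x = 31/10.
Then y = -93/10 and the distance is √(9/10) ≈ 0.9487.

0.9487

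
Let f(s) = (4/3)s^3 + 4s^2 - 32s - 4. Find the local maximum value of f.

f'(s) = 4s^2 + 8s - 32 = 0 at s = -4, 2.
f''(s) = 8s + 8. f''(-4) = -24 < 0 ⇒ local maximum; f''(2) = 24 > 0 ⇒ local minimum.
So the local maximum value is f(-4) = 308/3.

308/3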